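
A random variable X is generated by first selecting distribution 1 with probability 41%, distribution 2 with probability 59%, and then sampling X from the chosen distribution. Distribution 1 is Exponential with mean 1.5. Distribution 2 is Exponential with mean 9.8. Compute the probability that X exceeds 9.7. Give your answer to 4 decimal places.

Conditional on each component, P(X > 9.7): 1: 0.0015544; 2: 0.371653.
By total probability, P(X > 9.7) = 0.41·0.0015544 + 0.59·0.371653 = 0.219912.

0.2199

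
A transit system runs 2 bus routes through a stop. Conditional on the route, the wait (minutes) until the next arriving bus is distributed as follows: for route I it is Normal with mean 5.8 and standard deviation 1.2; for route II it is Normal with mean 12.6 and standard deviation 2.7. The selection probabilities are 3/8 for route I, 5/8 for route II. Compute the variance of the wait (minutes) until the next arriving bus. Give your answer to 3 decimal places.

15.934

Per component, I: μ=5.8, E[X²]=35.08; II: μ=12.6, E[X²]=166.05.
E[X] = 0.375·5.8 + 0.625·12.6 = 10.05.
E[X²] = 0.375·35.08 + 0.625·166.05 = 116.936.
Var(X) = E[X²] − (E[X])² = 116.936 − 101.003 = 15.9337.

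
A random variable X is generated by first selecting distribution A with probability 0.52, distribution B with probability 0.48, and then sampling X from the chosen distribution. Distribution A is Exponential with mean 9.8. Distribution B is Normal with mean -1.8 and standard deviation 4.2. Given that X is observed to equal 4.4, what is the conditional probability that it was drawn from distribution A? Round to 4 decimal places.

0.6883

Likelihoods f(4.4 | ·): A: 0.0651305; B: 0.0319497.
Posterior ∝ prior × likelihood. Numerator for A: 0.52·0.0651305 = 0.0338679.
Normalizing constant: 0.52·0.0651305 + 0.48·0.0319497 = 0.0492037.
P(A | observation) = 0.0338679 / 0.0492037 = 0.688319.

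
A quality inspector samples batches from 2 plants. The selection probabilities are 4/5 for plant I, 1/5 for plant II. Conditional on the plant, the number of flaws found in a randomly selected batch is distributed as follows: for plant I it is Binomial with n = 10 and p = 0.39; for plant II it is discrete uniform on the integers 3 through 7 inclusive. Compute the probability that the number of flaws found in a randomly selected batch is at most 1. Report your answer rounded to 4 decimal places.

0.0422

Conditional on each plant, P(X ≤ 1): I: 0.0527406; II: 0.
By total probability, P(X ≤ 1) = 0.8·0.0527406 + 0.2·0 = 0.0421925.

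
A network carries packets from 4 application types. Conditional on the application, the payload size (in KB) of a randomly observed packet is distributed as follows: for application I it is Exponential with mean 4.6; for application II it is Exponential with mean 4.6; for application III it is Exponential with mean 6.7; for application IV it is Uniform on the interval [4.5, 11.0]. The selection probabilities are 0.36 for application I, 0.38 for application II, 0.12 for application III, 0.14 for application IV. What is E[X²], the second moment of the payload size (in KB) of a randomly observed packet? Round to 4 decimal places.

50.9921

For each component E[X²] = Var + (mean)², giving I: 42.32; II: 42.32; III: 89.78; IV: 63.5833.
Overall E[X²] = 0.36·42.32 + 0.38·42.32 + 0.12·89.78 + 0.14·63.5833 = 50.9921.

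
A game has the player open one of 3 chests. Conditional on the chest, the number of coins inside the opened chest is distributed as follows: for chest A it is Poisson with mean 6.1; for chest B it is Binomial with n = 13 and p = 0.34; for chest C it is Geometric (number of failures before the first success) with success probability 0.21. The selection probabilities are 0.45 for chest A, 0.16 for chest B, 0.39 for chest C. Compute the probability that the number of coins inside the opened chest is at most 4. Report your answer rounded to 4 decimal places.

0.4774

Conditional on each chest, P(X ≤ 4): A: 0.271894; B: 0.531382; C: 0.692294.
By total probability, P(X ≤ 4) = 0.45·0.271894 + 0.16·0.531382 + 0.39·0.692294 = 0.477368.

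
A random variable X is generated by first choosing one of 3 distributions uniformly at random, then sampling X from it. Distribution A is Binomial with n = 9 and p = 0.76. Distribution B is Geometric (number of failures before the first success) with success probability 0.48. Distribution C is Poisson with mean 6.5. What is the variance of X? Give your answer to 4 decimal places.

Per component, A: μ=6.84, E[X²]=48.4272; B: μ=1.08333, E[X²]=3.43056; C: μ=6.5, E[X²]=48.75.
E[X] = 0.333333·6.84 + 0.333333·1.08333 + 0.333333·6.5 = 4.80778.
E[X²] = 0.333333·48.4272 + 0.333333·3.43056 + 0.333333·48.75 = 33.5359.
Var(X) = E[X²] − (E[X])² = 33.5359 − 23.1147 = 10.4212.

10.4212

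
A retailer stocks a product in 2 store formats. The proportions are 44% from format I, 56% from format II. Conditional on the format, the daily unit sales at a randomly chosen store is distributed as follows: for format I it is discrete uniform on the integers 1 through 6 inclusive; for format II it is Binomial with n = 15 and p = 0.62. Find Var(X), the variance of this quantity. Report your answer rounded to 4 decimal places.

Per component, I: μ=3.5, E[X²]=15.1667; II: μ=9.3, E[X²]=90.024.
E[X] = 0.44·3.5 + 0.56·9.3 = 6.748.
E[X²] = 0.44·15.1667 + 0.56·90.024 = 57.0868.
Var(X) = E[X²] − (E[X])² = 57.0868 − 45.5355 = 11.5513.

11.5513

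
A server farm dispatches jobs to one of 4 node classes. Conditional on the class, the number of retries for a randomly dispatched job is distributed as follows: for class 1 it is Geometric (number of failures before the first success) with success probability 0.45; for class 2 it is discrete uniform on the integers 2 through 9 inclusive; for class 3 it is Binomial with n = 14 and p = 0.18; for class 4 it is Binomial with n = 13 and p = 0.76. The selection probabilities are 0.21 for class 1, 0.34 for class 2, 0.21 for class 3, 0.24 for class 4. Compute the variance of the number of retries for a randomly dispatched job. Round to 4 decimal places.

Per component, 1: μ=1.22222, E[X²]=4.20988; 2: μ=5.5, E[X²]=35.5; 3: μ=2.52, E[X²]=8.4168; 4: μ=9.88, E[X²]=99.9856.
E[X] = 0.21·1.22222 + 0.34·5.5 + 0.21·2.52 + 0.24·9.88 = 5.02707.
E[X²] = 0.21·4.20988 + 0.34·35.5 + 0.21·8.4168 + 0.24·99.9856 = 38.7181.
Var(X) = E[X²] − (E[X])² = 38.7181 − 25.2714 = 13.4467.

13.4467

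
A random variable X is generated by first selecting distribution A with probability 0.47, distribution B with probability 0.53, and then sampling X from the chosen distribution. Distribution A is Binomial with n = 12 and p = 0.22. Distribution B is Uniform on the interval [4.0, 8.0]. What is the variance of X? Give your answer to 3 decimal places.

4.487

Per component, A: μ=2.64, E[X²]=9.0288; B: μ=6, E[X²]=37.3333.
E[X] = 0.47·2.64 + 0.53·6 = 4.4208.
E[X²] = 0.47·9.0288 + 0.53·37.3333 = 24.0302.
Var(X) = E[X²] − (E[X])² = 24.0302 − 19.5435 = 4.48673.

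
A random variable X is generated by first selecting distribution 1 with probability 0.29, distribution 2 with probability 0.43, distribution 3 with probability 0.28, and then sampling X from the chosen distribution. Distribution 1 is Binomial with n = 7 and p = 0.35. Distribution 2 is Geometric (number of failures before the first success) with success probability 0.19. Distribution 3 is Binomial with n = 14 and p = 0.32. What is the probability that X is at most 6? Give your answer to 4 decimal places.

Conditional on each component, P(X ≤ 6): 1: 0.999357; 2: 0.771232; 3: 0.874961.
By total probability, P(X ≤ 6) = 0.29·0.999357 + 0.43·0.771232 + 0.28·0.874961 = 0.866432.

0.8664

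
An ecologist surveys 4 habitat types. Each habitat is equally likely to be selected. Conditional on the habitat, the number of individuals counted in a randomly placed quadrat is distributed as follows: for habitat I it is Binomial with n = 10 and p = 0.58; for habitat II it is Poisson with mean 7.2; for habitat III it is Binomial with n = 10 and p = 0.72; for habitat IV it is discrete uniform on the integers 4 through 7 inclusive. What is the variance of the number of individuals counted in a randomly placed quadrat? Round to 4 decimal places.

Per component, I: μ=5.8, E[X²]=36.076; II: μ=7.2, E[X²]=59.04; III: μ=7.2, E[X²]=53.856; IV: μ=5.5, E[X²]=31.5.
E[X] = 0.25·5.8 + 0.25·7.2 + 0.25·7.2 + 0.25·5.5 = 6.425.
E[X²] = 0.25·36.076 + 0.25·59.04 + 0.25·53.856 + 0.25·31.5 = 45.118.
Var(X) = E[X²] − (E[X])² = 45.118 − 41.2806 = 3.83737.

3.8374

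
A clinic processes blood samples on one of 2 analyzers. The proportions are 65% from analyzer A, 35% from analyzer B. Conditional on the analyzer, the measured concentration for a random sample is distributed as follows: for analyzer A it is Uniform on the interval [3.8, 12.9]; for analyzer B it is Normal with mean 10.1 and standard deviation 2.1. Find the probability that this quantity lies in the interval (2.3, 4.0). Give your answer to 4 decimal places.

0.0149

Conditional on each analyzer, P(2.3 < X < 4.0): A: 0.021978; B: 0.00173577.
By total probability, P(2.3 < X < 4.0) = 0.65·0.021978 + 0.35·0.00173577 = 0.0148932.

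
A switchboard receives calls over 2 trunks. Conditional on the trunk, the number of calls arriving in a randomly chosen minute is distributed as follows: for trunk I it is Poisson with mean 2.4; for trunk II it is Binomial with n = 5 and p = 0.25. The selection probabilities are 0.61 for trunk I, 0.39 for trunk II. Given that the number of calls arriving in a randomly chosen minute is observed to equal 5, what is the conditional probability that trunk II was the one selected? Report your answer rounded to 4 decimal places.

Likelihoods P(X=5 | ·): I: 0.0601961; II: 0.000976562.
Posterior ∝ prior × likelihood. Numerator for II: 0.39·0.000976562 = 0.000380859.
Normalizing constant: 0.61·0.0601961 + 0.39·0.000976562 = 0.0371005.
P(II | observation) = 0.000380859 / 0.0371005 = 0.0102656.

0.0103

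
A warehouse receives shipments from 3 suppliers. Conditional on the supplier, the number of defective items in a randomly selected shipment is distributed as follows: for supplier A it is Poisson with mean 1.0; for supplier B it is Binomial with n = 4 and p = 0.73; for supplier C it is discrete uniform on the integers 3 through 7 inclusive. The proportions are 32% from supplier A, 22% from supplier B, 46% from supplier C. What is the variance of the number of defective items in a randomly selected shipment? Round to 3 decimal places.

Per component, A: μ=1, E[X²]=2; B: μ=2.92, E[X²]=9.3148; C: μ=5, E[X²]=27.
E[X] = 0.32·1 + 0.22·2.92 + 0.46·5 = 3.2624.
E[X²] = 0.32·2 + 0.22·9.3148 + 0.46·27 = 15.1093.
Var(X) = E[X²] − (E[X])² = 15.1093 − 10.6433 = 4.466.

4.466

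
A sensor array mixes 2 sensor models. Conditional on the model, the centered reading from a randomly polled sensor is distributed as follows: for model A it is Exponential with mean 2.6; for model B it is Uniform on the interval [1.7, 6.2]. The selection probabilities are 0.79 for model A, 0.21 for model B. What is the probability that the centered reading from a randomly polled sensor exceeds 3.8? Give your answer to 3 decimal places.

Conditional on each model, P(X > 3.8): A: 0.231879; B: 0.533333.
By total probability, P(X > 3.8) = 0.79·0.231879 + 0.21·0.533333 = 0.295185.

0.295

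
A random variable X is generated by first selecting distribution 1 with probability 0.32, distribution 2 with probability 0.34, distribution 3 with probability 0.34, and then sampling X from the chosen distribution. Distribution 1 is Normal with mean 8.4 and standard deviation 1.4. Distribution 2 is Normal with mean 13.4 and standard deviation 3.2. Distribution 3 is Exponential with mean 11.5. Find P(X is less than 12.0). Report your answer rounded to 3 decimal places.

0.651

Conditional on each component, P(X < 12.0): 1: 0.994936; 2: 0.330874; 3: 0.647773.
By total probability, P(X < 12.0) = 0.32·0.994936 + 0.34·0.330874 + 0.34·0.647773 = 0.651119.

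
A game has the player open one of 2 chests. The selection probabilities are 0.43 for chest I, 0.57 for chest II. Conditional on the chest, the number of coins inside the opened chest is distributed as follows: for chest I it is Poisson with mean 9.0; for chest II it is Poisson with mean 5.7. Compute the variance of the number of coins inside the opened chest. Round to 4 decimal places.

9.7881

Per component, I: μ=9, E[X²]=90; II: μ=5.7, E[X²]=38.19.
E[X] = 0.43·9 + 0.57·5.7 = 7.119.
E[X²] = 0.43·90 + 0.57·38.19 = 60.4683.
Var(X) = E[X²] − (E[X])² = 60.4683 − 50.6802 = 9.78814.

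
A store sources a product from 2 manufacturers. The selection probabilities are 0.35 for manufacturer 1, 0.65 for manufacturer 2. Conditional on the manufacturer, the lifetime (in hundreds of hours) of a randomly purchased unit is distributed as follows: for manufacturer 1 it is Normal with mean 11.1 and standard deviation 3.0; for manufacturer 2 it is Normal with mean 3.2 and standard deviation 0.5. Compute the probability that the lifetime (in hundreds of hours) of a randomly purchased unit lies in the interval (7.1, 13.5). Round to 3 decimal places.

Conditional on each manufacturer, P(7.1 < X < 13.5): 1: 0.696933; 2: 3.10862e-15.
By total probability, P(7.1 < X < 13.5) = 0.35·0.696933 + 0.65·3.10862e-15 = 0.243927.

0.244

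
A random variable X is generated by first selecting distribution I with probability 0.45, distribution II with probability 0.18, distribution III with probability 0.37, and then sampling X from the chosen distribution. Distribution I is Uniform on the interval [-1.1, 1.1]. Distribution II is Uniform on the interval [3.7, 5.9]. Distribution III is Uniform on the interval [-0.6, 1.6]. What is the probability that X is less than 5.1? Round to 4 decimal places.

Conditional on each component, P(X < 5.1): I: 1; II: 0.636364; III: 1.
By total probability, P(X < 5.1) = 0.45·1 + 0.18·0.636364 + 0.37·1 = 0.934545.

0.9345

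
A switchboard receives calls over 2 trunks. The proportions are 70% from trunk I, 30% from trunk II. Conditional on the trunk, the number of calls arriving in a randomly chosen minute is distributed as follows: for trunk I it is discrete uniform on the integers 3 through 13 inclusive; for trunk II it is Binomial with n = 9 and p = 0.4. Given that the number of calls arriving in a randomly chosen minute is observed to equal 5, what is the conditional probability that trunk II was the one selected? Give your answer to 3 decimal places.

Likelihoods P(X=5 | ·): I: 0.0909091; II: 0.167215.
Posterior ∝ prior × likelihood. Numerator for II: 0.3·0.167215 = 0.0501645.
Normalizing constant: 0.7·0.0909091 + 0.3·0.167215 = 0.113801.
P(II | observation) = 0.0501645 / 0.113801 = 0.44081.

0.441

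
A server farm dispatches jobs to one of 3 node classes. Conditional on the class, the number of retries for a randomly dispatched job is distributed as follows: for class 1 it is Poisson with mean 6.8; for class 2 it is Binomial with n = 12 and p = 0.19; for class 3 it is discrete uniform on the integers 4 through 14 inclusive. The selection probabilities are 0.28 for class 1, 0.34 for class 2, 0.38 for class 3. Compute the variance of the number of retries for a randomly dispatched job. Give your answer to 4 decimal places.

14.6263

Per component, 1: μ=6.8, E[X²]=53.04; 2: μ=2.28, E[X²]=7.0452; 3: μ=9, E[X²]=91.
E[X] = 0.28·6.8 + 0.34·2.28 + 0.38·9 = 6.0992.
E[X²] = 0.28·53.04 + 0.34·7.0452 + 0.38·91 = 51.8266.
Var(X) = E[X²] − (E[X])² = 51.8266 − 37.2002 = 14.6263.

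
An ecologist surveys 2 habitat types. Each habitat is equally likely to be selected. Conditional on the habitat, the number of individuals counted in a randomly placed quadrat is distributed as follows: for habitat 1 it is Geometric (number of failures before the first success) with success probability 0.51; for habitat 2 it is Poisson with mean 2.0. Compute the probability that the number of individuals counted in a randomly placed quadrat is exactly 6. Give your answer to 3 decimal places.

0.010

Conditional on each habitat, P(X = 6): 1: 0.00705906; 2: 0.0120298.
By total probability, P(X = 6) = 0.5·0.00705906 + 0.5·0.0120298 = 0.00954443.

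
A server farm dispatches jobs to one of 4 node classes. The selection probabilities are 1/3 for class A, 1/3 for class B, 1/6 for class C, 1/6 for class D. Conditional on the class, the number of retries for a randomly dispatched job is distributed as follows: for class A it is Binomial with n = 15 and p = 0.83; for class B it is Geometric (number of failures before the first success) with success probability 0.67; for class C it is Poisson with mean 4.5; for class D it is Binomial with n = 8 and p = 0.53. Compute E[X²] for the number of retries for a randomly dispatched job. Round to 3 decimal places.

60.152

For each component E[X²] = Var + (mean)², giving A: 157.119; B: 0.977723; C: 24.75; D: 19.9704.
Overall E[X²] = 0.333333·157.119 + 0.333333·0.977723 + 0.166667·24.75 + 0.166667·19.9704 = 60.1523.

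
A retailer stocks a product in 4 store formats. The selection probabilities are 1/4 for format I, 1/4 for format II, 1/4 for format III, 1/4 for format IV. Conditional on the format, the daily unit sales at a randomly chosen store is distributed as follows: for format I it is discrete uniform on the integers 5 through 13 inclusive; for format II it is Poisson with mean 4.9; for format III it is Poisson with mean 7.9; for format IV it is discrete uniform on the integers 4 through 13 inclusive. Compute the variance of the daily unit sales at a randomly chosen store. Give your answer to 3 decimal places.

Per component, I: μ=9, E[X²]=87.6667; II: μ=4.9, E[X²]=28.91; III: μ=7.9, E[X²]=70.31; IV: μ=8.5, E[X²]=80.5.
E[X] = 0.25·9 + 0.25·4.9 + 0.25·7.9 + 0.25·8.5 = 7.575.
E[X²] = 0.25·87.6667 + 0.25·28.91 + 0.25·70.31 + 0.25·80.5 = 66.8467.
Var(X) = E[X²] − (E[X])² = 66.8467 − 57.3806 = 9.46604.

9.466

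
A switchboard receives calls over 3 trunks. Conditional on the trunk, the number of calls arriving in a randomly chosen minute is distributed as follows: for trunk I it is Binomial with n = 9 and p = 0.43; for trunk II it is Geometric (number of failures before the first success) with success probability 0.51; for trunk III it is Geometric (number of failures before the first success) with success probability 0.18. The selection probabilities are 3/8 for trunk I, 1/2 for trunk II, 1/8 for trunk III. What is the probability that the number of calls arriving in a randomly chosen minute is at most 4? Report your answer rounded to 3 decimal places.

0.815

Conditional on each trunk, P(X ≤ 4): I: 0.667842; II: 0.971752; III: 0.62926.
By total probability, P(X ≤ 4) = 0.375·0.667842 + 0.5·0.971752 + 0.125·0.62926 = 0.814975.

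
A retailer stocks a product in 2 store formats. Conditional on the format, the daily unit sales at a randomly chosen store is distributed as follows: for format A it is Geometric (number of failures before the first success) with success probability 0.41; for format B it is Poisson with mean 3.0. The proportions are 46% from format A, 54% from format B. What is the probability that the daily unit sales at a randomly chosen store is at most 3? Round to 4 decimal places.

Conditional on each format, P(X ≤ 3): A: 0.878826; B: 0.647232.
By total probability, P(X ≤ 3) = 0.46·0.878826 + 0.54·0.647232 = 0.753765.

0.7538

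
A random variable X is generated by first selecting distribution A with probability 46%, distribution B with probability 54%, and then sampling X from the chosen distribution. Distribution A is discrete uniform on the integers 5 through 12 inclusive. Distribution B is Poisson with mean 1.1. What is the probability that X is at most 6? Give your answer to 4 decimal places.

0.6549

Conditional on each component, P(X ≤ 6): A: 0.25; B: 0.999851.
By total probability, P(X ≤ 6) = 0.46·0.25 + 0.54·0.999851 = 0.65492.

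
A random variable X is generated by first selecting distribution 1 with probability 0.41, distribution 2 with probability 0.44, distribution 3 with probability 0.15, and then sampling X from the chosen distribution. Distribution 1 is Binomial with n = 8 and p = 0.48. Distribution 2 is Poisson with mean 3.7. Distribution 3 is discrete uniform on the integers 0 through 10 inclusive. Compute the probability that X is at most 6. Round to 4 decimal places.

Conditional on each component, P(X ≤ 6): 1: 0.97276; 2: 0.918191; 3: 0.636364.
By total probability, P(X ≤ 6) = 0.41·0.97276 + 0.44·0.918191 + 0.15·0.636364 = 0.89829.

0.8983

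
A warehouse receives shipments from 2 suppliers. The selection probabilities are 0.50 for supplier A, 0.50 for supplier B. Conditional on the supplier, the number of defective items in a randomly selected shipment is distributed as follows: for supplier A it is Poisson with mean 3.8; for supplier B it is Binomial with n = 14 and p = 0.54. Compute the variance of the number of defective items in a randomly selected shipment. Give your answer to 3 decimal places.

7.173

Per component, A: μ=3.8, E[X²]=18.24; B: μ=7.56, E[X²]=60.6312.
E[X] = 0.5·3.8 + 0.5·7.56 = 5.68.
E[X²] = 0.5·18.24 + 0.5·60.6312 = 39.4356.
Var(X) = E[X²] − (E[X])² = 39.4356 − 32.2624 = 7.1732.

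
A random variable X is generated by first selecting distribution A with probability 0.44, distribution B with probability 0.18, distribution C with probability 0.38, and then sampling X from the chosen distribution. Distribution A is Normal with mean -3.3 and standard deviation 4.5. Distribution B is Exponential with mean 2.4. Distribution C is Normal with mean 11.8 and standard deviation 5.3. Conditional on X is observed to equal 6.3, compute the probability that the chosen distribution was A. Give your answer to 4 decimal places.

Likelihoods f(6.3 | ·): A: 0.00910828; B: 0.0301832; C: 0.0439328.
Posterior ∝ prior × likelihood. Numerator for A: 0.44·0.00910828 = 0.00400764.
Normalizing constant: 0.44·0.00910828 + 0.18·0.0301832 + 0.38·0.0439328 = 0.0261351.
P(A | observation) = 0.00400764 / 0.0261351 = 0.153343.

0.1533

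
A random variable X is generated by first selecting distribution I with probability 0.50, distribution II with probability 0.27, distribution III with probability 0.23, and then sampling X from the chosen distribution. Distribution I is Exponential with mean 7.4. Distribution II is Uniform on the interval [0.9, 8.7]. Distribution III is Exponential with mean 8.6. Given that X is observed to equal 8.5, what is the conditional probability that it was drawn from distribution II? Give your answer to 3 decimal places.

Likelihoods f(8.5 | ·): I: 0.0428466; II: 0.128205; III: 0.043277.
Posterior ∝ prior × likelihood. Numerator for II: 0.27·0.128205 = 0.0346154.
Normalizing constant: 0.5·0.0428466 + 0.27·0.128205 + 0.23·0.043277 = 0.0659924.
P(II | observation) = 0.0346154 / 0.0659924 = 0.524536.

0.525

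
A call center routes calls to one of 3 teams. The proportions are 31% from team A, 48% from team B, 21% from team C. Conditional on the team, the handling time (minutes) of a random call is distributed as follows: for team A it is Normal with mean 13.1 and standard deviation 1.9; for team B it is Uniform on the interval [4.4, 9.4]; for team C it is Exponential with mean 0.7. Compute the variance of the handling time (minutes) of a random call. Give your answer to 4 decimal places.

Per component, A: μ=13.1, E[X²]=175.22; B: μ=6.9, E[X²]=49.6933; C: μ=0.7, E[X²]=0.98.
E[X] = 0.31·13.1 + 0.48·6.9 + 0.21·0.7 = 7.52.
E[X²] = 0.31·175.22 + 0.48·49.6933 + 0.21·0.98 = 78.3768.
Var(X) = E[X²] − (E[X])² = 78.3768 − 56.5504 = 21.8264.

21.8264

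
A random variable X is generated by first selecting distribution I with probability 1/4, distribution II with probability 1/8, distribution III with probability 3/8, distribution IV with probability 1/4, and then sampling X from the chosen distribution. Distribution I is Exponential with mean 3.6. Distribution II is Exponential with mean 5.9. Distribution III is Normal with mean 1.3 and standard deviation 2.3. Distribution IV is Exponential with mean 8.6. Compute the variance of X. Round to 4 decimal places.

36.5044

Per component, I: μ=3.6, E[X²]=25.92; II: μ=5.9, E[X²]=69.62; III: μ=1.3, E[X²]=6.98; IV: μ=8.6, E[X²]=147.92.
E[X] = 0.25·3.6 + 0.125·5.9 + 0.375·1.3 + 0.25·8.6 = 4.275.
E[X²] = 0.25·25.92 + 0.125·69.62 + 0.375·6.98 + 0.25·147.92 = 54.78.
Var(X) = E[X²] − (E[X])² = 54.78 − 18.2756 = 36.5044.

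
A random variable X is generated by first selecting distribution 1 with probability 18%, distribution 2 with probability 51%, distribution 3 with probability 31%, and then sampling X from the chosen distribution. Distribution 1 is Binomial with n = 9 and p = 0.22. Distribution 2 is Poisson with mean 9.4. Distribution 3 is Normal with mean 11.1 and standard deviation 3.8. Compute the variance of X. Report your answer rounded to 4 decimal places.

Per component, 1: μ=1.98, E[X²]=5.4648; 2: μ=9.4, E[X²]=97.76; 3: μ=11.1, E[X²]=137.65.
E[X] = 0.18·1.98 + 0.51·9.4 + 0.31·11.1 = 8.5914.
E[X²] = 0.18·5.4648 + 0.51·97.76 + 0.31·137.65 = 93.5128.
Var(X) = E[X²] − (E[X])² = 93.5128 − 73.8122 = 19.7006.

19.7006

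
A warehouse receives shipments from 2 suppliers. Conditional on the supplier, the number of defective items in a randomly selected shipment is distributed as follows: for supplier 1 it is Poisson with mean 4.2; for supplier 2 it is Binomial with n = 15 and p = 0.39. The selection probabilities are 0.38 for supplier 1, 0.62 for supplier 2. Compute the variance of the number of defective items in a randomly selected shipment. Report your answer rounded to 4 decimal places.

4.4499

Per component, 1: μ=4.2, E[X²]=21.84; 2: μ=5.85, E[X²]=37.791.
E[X] = 0.38·4.2 + 0.62·5.85 = 5.223.
E[X²] = 0.38·21.84 + 0.62·37.791 = 31.7296.
Var(X) = E[X²] − (E[X])² = 31.7296 − 27.2797 = 4.44989.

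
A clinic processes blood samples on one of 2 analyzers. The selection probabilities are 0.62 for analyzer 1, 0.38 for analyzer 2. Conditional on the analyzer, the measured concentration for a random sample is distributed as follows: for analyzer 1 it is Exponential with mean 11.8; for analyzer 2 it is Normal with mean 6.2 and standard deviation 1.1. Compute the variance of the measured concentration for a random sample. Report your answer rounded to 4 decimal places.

94.1770

Per component, 1: μ=11.8, E[X²]=278.48; 2: μ=6.2, E[X²]=39.65.
E[X] = 0.62·11.8 + 0.38·6.2 = 9.672.
E[X²] = 0.62·278.48 + 0.38·39.65 = 187.725.
Var(X) = E[X²] − (E[X])² = 187.725 − 93.5476 = 94.177.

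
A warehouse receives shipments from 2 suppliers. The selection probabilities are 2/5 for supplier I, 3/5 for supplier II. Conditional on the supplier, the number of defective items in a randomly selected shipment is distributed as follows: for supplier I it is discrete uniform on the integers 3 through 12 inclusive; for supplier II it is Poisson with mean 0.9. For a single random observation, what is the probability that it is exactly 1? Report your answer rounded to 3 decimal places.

0.220

Conditional on each supplier, P(X = 1): I: 0; II: 0.365913.
By total probability, P(X = 1) = 0.4·0 + 0.6·0.365913 = 0.219548.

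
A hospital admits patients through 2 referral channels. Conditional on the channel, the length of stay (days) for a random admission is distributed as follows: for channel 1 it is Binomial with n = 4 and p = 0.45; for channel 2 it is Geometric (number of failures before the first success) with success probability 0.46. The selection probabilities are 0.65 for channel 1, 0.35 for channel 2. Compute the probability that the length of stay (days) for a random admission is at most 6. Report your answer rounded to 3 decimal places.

0.995

Conditional on each channel, P(X ≤ 6): 1: 1; 2: 0.986611.
By total probability, P(X ≤ 6) = 0.65·1 + 0.35·0.986611 = 0.995314.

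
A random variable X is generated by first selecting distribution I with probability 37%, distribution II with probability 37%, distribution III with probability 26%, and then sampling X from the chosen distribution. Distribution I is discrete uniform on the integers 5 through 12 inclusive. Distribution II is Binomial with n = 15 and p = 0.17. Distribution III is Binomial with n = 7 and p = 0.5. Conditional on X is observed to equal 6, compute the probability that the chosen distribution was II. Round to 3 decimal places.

0.121

Likelihoods P(X=6 | ·): I: 0.125; II: 0.022584; III: 0.0546875.
Posterior ∝ prior × likelihood. Numerator for II: 0.37·0.022584 = 0.00835607.
Normalizing constant: 0.37·0.125 + 0.37·0.022584 + 0.26·0.0546875 = 0.0688248.
P(II | observation) = 0.00835607 / 0.0688248 = 0.121411.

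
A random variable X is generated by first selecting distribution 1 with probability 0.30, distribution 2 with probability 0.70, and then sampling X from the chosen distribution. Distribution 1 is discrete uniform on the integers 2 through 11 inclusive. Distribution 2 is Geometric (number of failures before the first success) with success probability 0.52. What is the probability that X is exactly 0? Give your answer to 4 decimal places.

Conditional on each component, P(X = 0): 1: 0; 2: 0.52.
By total probability, P(X = 0) = 0.3·0 + 0.7·0.52 = 0.364.

0.3640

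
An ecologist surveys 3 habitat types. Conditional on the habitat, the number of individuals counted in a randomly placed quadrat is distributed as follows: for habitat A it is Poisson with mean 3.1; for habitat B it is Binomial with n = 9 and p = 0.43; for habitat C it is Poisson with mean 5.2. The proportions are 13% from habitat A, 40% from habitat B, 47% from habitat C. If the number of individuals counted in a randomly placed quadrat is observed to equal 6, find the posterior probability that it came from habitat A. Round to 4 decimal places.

Likelihoods P(X=6 | ·): A: 0.0555296; B: 0.0983365; C: 0.15148.
Posterior ∝ prior × likelihood. Numerator for A: 0.13·0.0555296 = 0.00721885.
Normalizing constant: 0.13·0.0555296 + 0.4·0.0983365 + 0.47·0.15148 = 0.117749.
P(A | observation) = 0.00721885 / 0.117749 = 0.061307.

0.0613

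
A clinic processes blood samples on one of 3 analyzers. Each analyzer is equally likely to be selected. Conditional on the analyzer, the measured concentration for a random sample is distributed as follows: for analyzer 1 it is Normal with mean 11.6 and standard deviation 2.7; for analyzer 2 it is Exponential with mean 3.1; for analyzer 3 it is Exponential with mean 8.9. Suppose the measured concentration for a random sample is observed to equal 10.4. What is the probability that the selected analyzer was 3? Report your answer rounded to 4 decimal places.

Likelihoods f(10.4 | ·): 1: 0.133861; 2: 0.0112629; 3: 0.0349237.
Posterior ∝ prior × likelihood. Numerator for 3: 0.333333·0.0349237 = 0.0116412.
Normalizing constant: 0.333333·0.133861 + 0.333333·0.0112629 + 0.333333·0.0349237 = 0.0600157.
P(3 | observation) = 0.0116412 / 0.0600157 = 0.193969.

0.1940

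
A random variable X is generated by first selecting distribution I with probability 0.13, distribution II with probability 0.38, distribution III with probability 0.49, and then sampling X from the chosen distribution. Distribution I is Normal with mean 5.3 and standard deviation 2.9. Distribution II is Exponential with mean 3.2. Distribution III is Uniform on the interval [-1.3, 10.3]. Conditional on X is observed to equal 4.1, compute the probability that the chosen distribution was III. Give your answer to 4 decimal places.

0.4610

Likelihoods f(4.1 | ·): I: 0.126279; II: 0.0867781; III: 0.0862069.
Posterior ∝ prior × likelihood. Numerator for III: 0.49·0.0862069 = 0.0422414.
Normalizing constant: 0.13·0.126279 + 0.38·0.0867781 + 0.49·0.0862069 = 0.0916333.
P(III | observation) = 0.0422414 / 0.0916333 = 0.460983.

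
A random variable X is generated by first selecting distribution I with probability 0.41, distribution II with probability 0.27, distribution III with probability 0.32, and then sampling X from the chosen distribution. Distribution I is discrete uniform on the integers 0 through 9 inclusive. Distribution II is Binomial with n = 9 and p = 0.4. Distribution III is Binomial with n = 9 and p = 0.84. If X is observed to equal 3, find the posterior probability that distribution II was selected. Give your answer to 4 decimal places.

Likelihoods P(X=3 | ·): I: 0.1; II: 0.250823; III: 0.00083529.
Posterior ∝ prior × likelihood. Numerator for II: 0.27·0.250823 = 0.0677221.
Normalizing constant: 0.41·0.1 + 0.27·0.250823 + 0.32·0.00083529 = 0.108989.
P(II | observation) = 0.0677221 / 0.108989 = 0.621364.

0.6214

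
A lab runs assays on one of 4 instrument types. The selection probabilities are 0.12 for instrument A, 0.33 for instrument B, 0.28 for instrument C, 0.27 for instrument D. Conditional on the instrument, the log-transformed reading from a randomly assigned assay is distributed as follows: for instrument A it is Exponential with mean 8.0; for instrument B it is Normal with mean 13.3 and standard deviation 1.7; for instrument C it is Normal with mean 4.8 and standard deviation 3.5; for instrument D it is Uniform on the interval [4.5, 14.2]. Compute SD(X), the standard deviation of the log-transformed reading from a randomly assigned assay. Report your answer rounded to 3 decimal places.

5.033

Per component, A: μ=8, E[X²]=128; B: μ=13.3, E[X²]=179.78; C: μ=4.8, E[X²]=35.29; D: μ=9.35, E[X²]=95.2633.
E[X] = 0.12·8 + 0.33·13.3 + 0.28·4.8 + 0.27·9.35 = 9.2175.
E[X²] = 0.12·128 + 0.33·179.78 + 0.28·35.29 + 0.27·95.2633 = 110.29.
Var(X) = E[X²] − (E[X])² = 110.29 − 84.9623 = 25.3274.
SD(X) = √25.3274 = 5.03263.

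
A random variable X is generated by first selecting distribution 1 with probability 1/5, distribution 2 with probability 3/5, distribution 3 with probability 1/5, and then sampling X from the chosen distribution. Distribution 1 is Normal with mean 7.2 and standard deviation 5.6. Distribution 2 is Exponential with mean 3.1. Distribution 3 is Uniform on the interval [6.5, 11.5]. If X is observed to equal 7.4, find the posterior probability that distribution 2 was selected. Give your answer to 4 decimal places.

Likelihoods f(7.4 | ·): 1: 0.0711943; 2: 0.0296439; 3: 0.2.
Posterior ∝ prior × likelihood. Numerator for 2: 0.6·0.0296439 = 0.0177863.
Normalizing constant: 0.2·0.0711943 + 0.6·0.0296439 + 0.2·0.2 = 0.0720252.
P(2 | observation) = 0.0177863 / 0.0720252 = 0.246946.

0.2469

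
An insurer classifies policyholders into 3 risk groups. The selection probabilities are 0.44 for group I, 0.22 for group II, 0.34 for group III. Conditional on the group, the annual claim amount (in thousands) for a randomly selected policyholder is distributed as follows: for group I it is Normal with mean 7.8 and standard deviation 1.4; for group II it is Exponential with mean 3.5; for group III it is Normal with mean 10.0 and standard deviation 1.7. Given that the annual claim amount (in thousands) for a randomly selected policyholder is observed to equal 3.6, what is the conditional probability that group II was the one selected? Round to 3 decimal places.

0.939

Likelihoods f(3.6 | ·): I: 0.00316561; II: 0.102148; III: 0.00019626.
Posterior ∝ prior × likelihood. Numerator for II: 0.22·0.102148 = 0.0224725.
Normalizing constant: 0.44·0.00316561 + 0.22·0.102148 + 0.34·0.00019626 = 0.0239321.
P(II | observation) = 0.0224725 / 0.0239321 = 0.939011.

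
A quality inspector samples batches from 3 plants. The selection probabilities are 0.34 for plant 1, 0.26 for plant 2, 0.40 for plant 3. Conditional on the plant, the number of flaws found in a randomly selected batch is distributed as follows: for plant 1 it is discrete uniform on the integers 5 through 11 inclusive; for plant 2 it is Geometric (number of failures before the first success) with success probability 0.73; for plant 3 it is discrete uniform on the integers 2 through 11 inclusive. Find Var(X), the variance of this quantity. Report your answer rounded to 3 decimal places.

14.152

Per component, 1: μ=8, E[X²]=68; 2: μ=0.369863, E[X²]=0.64346; 3: μ=6.5, E[X²]=50.5.
E[X] = 0.34·8 + 0.26·0.369863 + 0.4·6.5 = 5.41616.
E[X²] = 0.34·68 + 0.26·0.64346 + 0.4·50.5 = 43.4873.
Var(X) = E[X²] − (E[X])² = 43.4873 − 29.3348 = 14.1525.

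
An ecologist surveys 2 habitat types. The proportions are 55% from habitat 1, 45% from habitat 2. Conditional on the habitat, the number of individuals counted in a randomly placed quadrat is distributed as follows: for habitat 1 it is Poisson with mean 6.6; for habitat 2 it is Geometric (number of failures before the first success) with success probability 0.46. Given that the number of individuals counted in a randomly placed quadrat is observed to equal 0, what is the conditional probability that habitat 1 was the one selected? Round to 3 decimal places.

0.004

Likelihoods P(X=0 | ·): 1: 0.00136037; 2: 0.46.
Posterior ∝ prior × likelihood. Numerator for 1: 0.55·0.00136037 = 0.000748202.
Normalizing constant: 0.55·0.00136037 + 0.45·0.46 = 0.207748.
P(1 | observation) = 0.000748202 / 0.207748 = 0.00360149.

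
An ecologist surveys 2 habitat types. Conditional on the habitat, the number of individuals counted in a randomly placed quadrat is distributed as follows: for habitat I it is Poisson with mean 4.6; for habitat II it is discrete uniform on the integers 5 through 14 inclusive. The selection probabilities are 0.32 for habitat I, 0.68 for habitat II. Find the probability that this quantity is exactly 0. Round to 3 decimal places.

Conditional on each habitat, P(X = 0): I: 0.0100518; II: 0.
By total probability, P(X = 0) = 0.32·0.0100518 + 0.68·0 = 0.00321659.

0.003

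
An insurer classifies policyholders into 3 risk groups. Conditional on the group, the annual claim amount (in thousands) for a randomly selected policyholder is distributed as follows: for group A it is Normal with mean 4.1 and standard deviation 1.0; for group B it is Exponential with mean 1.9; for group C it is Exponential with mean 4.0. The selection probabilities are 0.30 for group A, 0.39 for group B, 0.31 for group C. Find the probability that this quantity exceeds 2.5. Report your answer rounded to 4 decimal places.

0.5541

Conditional on each group, P(X > 2.5): A: 0.945201; B: 0.268262; C: 0.535261.
By total probability, P(X > 2.5) = 0.3·0.945201 + 0.39·0.268262 + 0.31·0.535261 = 0.554114.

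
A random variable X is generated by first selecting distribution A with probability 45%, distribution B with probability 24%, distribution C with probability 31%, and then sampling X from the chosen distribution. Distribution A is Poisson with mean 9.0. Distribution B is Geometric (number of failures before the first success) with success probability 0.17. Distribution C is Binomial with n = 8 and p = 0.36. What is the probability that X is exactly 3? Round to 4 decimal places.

Conditional on each component, P(X = 3): A: 0.0149943; B: 0.0972038; C: 0.28054.
By total probability, P(X = 3) = 0.45·0.0149943 + 0.24·0.0972038 + 0.31·0.28054 = 0.117044.

0.1170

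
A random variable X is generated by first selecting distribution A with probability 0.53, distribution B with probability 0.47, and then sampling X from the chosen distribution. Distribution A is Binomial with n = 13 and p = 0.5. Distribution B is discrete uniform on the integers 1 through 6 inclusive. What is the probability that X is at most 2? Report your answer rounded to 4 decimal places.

Conditional on each component, P(X ≤ 2): A: 0.0112305; B: 0.333333.
By total probability, P(X ≤ 2) = 0.53·0.0112305 + 0.47·0.333333 = 0.162619.

0.1626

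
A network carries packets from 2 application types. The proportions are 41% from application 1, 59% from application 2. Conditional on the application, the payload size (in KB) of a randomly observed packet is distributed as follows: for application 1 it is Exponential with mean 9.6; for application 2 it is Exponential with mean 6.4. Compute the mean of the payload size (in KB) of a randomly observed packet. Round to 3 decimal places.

Component means — 1: 9.6; 2: 6.4.
E[X] = 0.41·9.6 + 0.59·6.4 = 7.712.

7.712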